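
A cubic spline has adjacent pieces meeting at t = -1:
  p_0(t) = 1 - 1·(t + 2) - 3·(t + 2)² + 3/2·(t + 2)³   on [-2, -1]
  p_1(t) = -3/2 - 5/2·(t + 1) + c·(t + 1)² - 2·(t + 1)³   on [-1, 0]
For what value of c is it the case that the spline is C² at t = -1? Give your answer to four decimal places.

p_0''(t) = -6 + 9·(t + 2), so p_0''(-1) = 3. On the right, p_1''(-1) = 2c, so c = 3/2.

1.5000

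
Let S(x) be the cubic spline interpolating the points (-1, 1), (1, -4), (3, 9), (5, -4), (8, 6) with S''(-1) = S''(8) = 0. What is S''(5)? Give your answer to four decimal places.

Put m_i = S'' at the i-th knot. Here h = (2, 2, 2, 3) and Δ = (-5/2, 13/2, -13/2, 10/3), so the interior equations h_(i-1)·m_(i-1) + 2(h_(i-1)+h_i)·m_i + h_i·m_(i+1) = 6(Δ_i − Δ_(i-1)) read
  2·m_0 + 8·m_1 + 2·m_2 = 6(Δ_1 - Δ_0) = 54
  2·m_1 + 8·m_2 + 2·m_3 = 6(Δ_2 - Δ_1) = -78
  2·m_2 + 10·m_3 + 3·m_4 = 6(Δ_3 - Δ_2) = 59
Natural end conditions: m_0 = m_4 = 0.
Solving: m_0 = 0, m_1 = 1475/142, m_2 = -1033/71, m_3 = 1251/142, m_4 = 0.

8.8099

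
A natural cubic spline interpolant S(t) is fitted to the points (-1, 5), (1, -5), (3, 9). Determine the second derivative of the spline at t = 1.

With M_i denoting the second derivative at x_i, h_i = 2, 2, and Δ_i = (y_(i+1) − y_i)/h_i = -5, 7:
  2·M_0 + 8·M_1 + 2·M_2 = 6(Δ_1 - Δ_0) = 72
Natural end conditions: M_0 = M_2 = 0.
Solving: M_0 = 0, M_1 = 9, M_2 = 0.

9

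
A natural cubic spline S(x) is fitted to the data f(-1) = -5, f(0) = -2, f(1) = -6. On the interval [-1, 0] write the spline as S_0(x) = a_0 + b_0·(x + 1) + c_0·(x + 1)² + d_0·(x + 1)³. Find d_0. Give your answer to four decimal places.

-1.7500

Write σ_i for S''(x_i). With h_i = 1, 1 and divided differences Δ_i = 3, -4, the continuity of S' gives the tridiagonal system
  1·σ_0 + 4·σ_1 + 1·σ_2 = 6(Δ_1 - Δ_0) = -42
Natural end conditions: σ_0 = σ_2 = 0.
Solving the tridiagonal system: σ_0 = 0, σ_1 = -21/2, σ_2 = 0.
On [-1, 0], with S_0(x) = a_0 + b_0·(x + 1) + c_0·(x + 1)² + d_0·(x + 1)³: c_0 = σ_0/2 = 0, d_0 = (σ_1 - σ_0)/(6h_0) = -7/4, b_0 = Δ_0 - h_0(2σ_0 + σ_1)/6 = 19/4.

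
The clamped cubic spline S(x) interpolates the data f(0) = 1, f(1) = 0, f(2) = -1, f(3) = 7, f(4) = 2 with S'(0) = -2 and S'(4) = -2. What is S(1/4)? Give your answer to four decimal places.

With σ_i denoting the second derivative at x_i, h_i = 1, 1, 1, 1, and Δ_i = (y_(i+1) − y_i)/h_i = -1, -1, 8, -5:
  1·σ_0 + 4·σ_1 + 1·σ_2 = 6(Δ_1 - Δ_0) = 0
  1·σ_1 + 4·σ_2 + 1·σ_3 = 6(Δ_2 - Δ_1) = 54
  1·σ_2 + 4·σ_3 + 1·σ_4 = 6(Δ_3 - Δ_2) = -78
Clamped end conditions give two more equations: 2h_0·σ_0 + h_0·σ_1 = 6(Δ_0 - S'(0)) = 6 and h_3·σ_3 + 2h_3·σ_4 = 6(S'(4) - Δ_3) = 18.
Hence σ_0 = 27/4, σ_1 = -15/2, σ_2 = 93/4, σ_3 = -63/2, σ_4 = 99/4.
On [0, 1], S(x) = 1 - 2·x + 27/8·x² - 19/8·x³.
With x = 1/4: S(1/4) = 345/512.

0.6738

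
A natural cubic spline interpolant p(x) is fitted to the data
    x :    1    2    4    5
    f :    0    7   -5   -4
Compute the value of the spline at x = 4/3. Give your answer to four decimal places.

3.1852

Let M_i = p''(x_i). Step sizes h_i = 1, 2, 1; slopes of the chords Δ_i = (y_(i+1) - y_i)/h_i = 7, -6, 1.
  1·M_0 + 6·M_1 + 2·M_2 = 6(Δ_1 - Δ_0) = -78
  2·M_1 + 6·M_2 + 1·M_3 = 6(Δ_2 - Δ_1) = 42
Natural end conditions: M_0 = M_3 = 0.
Forward elimination and back-substitution give M_0 = 0, M_1 = -69/4, M_2 = 51/4, M_3 = 0.
On [1, 2], p(x) = 0 + 79/8·(x - 1) + 0·(x - 1)² - 23/8·(x - 1)³.
With (x - 1) = 1/3: p(4/3) = 86/27.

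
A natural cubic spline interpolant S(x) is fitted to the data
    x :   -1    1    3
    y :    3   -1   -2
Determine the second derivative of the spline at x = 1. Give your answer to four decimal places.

1.1250

Let M_i = S''(x_i). Step sizes h_i = 2, 2; slopes of the chords Δ_i = (y_(i+1) - y_i)/h_i = -2, -1/2.
  2·M_0 + 8·M_1 + 2·M_2 = 6(Δ_1 - Δ_0) = 9
Natural end conditions: M_0 = M_2 = 0.
Forward elimination and back-substitution give M_0 = 0, M_1 = 9/8, M_2 = 0.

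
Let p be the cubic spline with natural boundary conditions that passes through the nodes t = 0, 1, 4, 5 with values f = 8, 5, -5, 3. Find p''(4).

With σ_i denoting the second derivative at x_i, h_i = 1, 3, 1, and Δ_i = (y_(i+1) − y_i)/h_i = -3, -10/3, 8:
  1·σ_0 + 8·σ_1 + 3·σ_2 = 6(Δ_1 - Δ_0) = -2
  3·σ_1 + 8·σ_2 + 1·σ_3 = 6(Δ_2 - Δ_1) = 68
Natural end conditions: σ_0 = σ_3 = 0.
Solving the tridiagonal system: σ_0 = 0, σ_1 = -4, σ_2 = 10, σ_3 = 0.

10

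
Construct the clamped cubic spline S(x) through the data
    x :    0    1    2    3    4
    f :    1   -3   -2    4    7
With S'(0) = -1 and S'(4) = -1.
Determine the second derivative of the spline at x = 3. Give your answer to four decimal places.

-3.4286

Let M_i = S''(x_i). Step sizes h_i = 1, 1, 1, 1; slopes of the chords Δ_i = (y_(i+1) - y_i)/h_i = -4, 1, 6, 3.
  1·M_0 + 4·M_1 + 1·M_2 = 6(Δ_1 - Δ_0) = 30
  1·M_1 + 4·M_2 + 1·M_3 = 6(Δ_2 - Δ_1) = 30
  1·M_2 + 4·M_3 + 1·M_4 = 6(Δ_3 - Δ_2) = -18
Clamped end conditions give two more equations: 2h_0·M_0 + h_0·M_1 = 6(Δ_0 - S'(0)) = -18 and h_3·M_3 + 2h_3·M_4 = 6(S'(4) - Δ_3) = -24.
Solving the tridiagonal system: M_0 = -96/7, M_1 = 66/7, M_2 = 6, M_3 = -24/7, M_4 = -72/7.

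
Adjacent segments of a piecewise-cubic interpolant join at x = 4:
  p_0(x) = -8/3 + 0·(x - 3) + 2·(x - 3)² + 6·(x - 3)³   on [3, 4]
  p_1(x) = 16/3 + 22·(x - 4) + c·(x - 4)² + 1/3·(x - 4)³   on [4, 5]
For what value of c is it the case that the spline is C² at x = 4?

p_0''(x) = 4 + 36·(x - 3), so p_0''(4) = 40. On the right, p_1''(4) = 2c, so c = 20.

20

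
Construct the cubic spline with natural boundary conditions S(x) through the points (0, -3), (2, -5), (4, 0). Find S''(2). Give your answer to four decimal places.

Write M_i for S''(x_i). With h_i = 2, 2 and divided differences Δ_i = -1, 5/2, the continuity of S' gives the tridiagonal system
  2·M_0 + 8·M_1 + 2·M_2 = 6(Δ_1 - Δ_0) = 21
Natural end conditions: M_0 = M_2 = 0.
Forward elimination and back-substitution give M_0 = 0, M_1 = 21/8, M_2 = 0.

2.6250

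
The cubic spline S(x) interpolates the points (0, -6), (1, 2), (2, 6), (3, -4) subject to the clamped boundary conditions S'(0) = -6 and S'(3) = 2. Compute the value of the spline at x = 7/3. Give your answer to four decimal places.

2.0543

Put m_i = S'' at the i-th knot. Here h = (1, 1, 1) and Δ = (8, 4, -10), so the interior equations h_(i-1)·m_(i-1) + 2(h_(i-1)+h_i)·m_i + h_i·m_(i+1) = 6(Δ_i − Δ_(i-1)) read
  1·m_0 + 4·m_1 + 1·m_2 = 6(Δ_1 - Δ_0) = -24
  1·m_1 + 4·m_2 + 1·m_3 = 6(Δ_2 - Δ_1) = -84
Clamped end conditions give two more equations: 2h_0·m_0 + h_0·m_1 = 6(Δ_0 - S'(0)) = 84 and h_2·m_2 + 2h_2·m_3 = 6(S'(3) - Δ_2) = 72.
Solving: m_0 = 704/15, m_1 = -148/15, m_2 = -472/15, m_3 = 776/15.
On [2, 3], S(x) = 6 - 122/15·(x - 2) - 236/15·(x - 2)² + 208/15·(x - 2)³.
With (x - 2) = 1/3: S(7/3) = 832/405.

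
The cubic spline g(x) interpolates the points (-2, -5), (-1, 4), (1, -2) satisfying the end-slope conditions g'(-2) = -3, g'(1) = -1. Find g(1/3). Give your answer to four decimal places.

1.1358

Put m_i = g'' at the i-th knot. Here h = (1, 2) and Δ = (9, -3), so the interior equations h_(i-1)·m_(i-1) + 2(h_(i-1)+h_i)·m_i + h_i·m_(i+1) = 6(Δ_i − Δ_(i-1)) read
  1·m_0 + 6·m_1 + 2·m_2 = 6(Δ_1 - Δ_0) = -72
Clamped end conditions give two more equations: 2h_0·m_0 + h_0·m_1 = 6(Δ_0 - g'(-2)) = 72 and h_1·m_1 + 2h_1·m_2 = 6(g'(1) - Δ_1) = 12.
Hence m_0 = 146/3, m_1 = -76/3, m_2 = 47/3.
On [-1, 1], g(x) = 4 + 26/3·(x + 1) - 38/3·(x + 1)² + 41/12·(x + 1)³.
With (x + 1) = 4/3: g(1/3) = 92/81.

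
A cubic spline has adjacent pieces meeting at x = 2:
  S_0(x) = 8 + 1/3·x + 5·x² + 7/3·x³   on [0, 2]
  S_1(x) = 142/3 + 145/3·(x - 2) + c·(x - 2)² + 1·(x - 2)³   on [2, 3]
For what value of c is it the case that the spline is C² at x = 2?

19

S_0''(x) = 10 + 14·x, so S_0''(2) = 38. On the right, S_1''(2) = 2c, so c = 19.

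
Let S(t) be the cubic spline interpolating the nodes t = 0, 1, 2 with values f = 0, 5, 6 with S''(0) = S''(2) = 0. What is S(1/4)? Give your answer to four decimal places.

1.4844

Let σ_i = S''(x_i). Step sizes h_i = 1, 1; slopes of the chords Δ_i = (y_(i+1) - y_i)/h_i = 5, 1.
  1·σ_0 + 4·σ_1 + 1·σ_2 = 6(Δ_1 - Δ_0) = -24
Natural end conditions: σ_0 = σ_2 = 0.
Forward elimination and back-substitution give σ_0 = 0, σ_1 = -6, σ_2 = 0.
On [0, 1], S(t) = 0 + 6·t + 0·t² - 1·t³.
With t = 1/4: S(1/4) = 95/64.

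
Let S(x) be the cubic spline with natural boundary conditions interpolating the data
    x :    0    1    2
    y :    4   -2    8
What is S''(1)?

24

Write m_i for S''(x_i). With h_i = 1, 1 and divided differences Δ_i = -6, 10, the continuity of S' gives the tridiagonal system
  1·m_0 + 4·m_1 + 1·m_2 = 6(Δ_1 - Δ_0) = 96
Natural end conditions: m_0 = m_2 = 0.
Forward elimination and back-substitution give m_0 = 0, m_1 = 24, m_2 = 0.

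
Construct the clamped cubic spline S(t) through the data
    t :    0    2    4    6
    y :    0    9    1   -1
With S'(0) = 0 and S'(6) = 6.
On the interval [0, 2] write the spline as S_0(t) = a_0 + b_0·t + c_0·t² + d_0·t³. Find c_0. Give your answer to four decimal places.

5.8500

Write M_i for S''(x_i). With h_i = 2, 2, 2 and divided differences Δ_i = 9/2, -4, -1, the continuity of S' gives the tridiagonal system
  2·M_0 + 8·M_1 + 2·M_2 = 6(Δ_1 - Δ_0) = -51
  2·M_1 + 8·M_2 + 2·M_3 = 6(Δ_2 - Δ_1) = 18
Clamped end conditions give two more equations: 2h_0·M_0 + h_0·M_1 = 6(Δ_0 - S'(0)) = 27 and h_2·M_2 + 2h_2·M_3 = 6(S'(6) - Δ_2) = 42.
Hence M_0 = 117/10, M_1 = -99/10, M_2 = 12/5, M_3 = 93/10.
On [0, 2], with S_0(t) = a_0 + b_0·t + c_0·t² + d_0·t³: c_0 = M_0/2 = 117/20, d_0 = (M_1 - M_0)/(6h_0) = -9/5, b_0 = Δ_0 - h_0(2M_0 + M_1)/6 = 0.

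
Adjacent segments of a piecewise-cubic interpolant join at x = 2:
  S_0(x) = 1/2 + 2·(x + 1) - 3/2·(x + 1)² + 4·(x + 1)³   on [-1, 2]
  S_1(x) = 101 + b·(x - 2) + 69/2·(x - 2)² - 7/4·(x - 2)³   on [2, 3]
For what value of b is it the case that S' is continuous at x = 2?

101

S_0'(x) = 2 - 3·(x + 1) + 12·(x + 1)², so S_0'(2) = 101. On the right, S_1'(2) = b, so b = 101.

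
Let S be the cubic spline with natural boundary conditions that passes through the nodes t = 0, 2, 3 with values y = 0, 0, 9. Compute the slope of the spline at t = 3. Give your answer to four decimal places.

Write M_i for S''(x_i). With h_i = 2, 1 and divided differences Δ_i = 0, 9, the continuity of S' gives the tridiagonal system
  2·M_0 + 6·M_1 + 1·M_2 = 6(Δ_1 - Δ_0) = 54
Natural end conditions: M_0 = M_2 = 0.
Forward elimination and back-substitution give M_0 = 0, M_1 = 9, M_2 = 0.
On [2, 3], S'(t) = b_1 + 2c_1·(t - 2) + 3d_1·(t - 2)² with b_1 = Δ_1 - h_1(2M_1 + M_2)/6 = 6, c_1 = M_1/2 = 9/2, d_1 = (M_2 - M_1)/(6h_1) = -3/2. So S'(3) = 21/2.

10.5000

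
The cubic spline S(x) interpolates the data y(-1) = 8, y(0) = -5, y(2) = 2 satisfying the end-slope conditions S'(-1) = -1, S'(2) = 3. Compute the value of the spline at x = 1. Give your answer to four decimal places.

Put σ_i = S'' at the i-th knot. Here h = (1, 2) and Δ = (-13, 7/2), so the interior equations h_(i-1)·σ_(i-1) + 2(h_(i-1)+h_i)·σ_i + h_i·σ_(i+1) = 6(Δ_i − Δ_(i-1)) read
  1·σ_0 + 6·σ_1 + 2·σ_2 = 6(Δ_1 - Δ_0) = 99
Clamped end conditions give two more equations: 2h_0·σ_0 + h_0·σ_1 = 6(Δ_0 - S'(-1)) = -72 and h_1·σ_1 + 2h_1·σ_2 = 6(S'(2) - Δ_1) = -3.
Forward elimination and back-substitution give σ_0 = -307/6, σ_1 = 91/3, σ_2 = -191/12.
On [0, 2], S(x) = -5 - 137/12·x + 91/6·x² - 185/48·x³.
With x = 1: S(1) = -245/48.

-5.1042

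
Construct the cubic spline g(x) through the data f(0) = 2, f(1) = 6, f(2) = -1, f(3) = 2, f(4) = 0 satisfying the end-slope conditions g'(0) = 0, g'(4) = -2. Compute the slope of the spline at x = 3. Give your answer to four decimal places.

Let M_i = g''(x_i). Step sizes h_i = 1, 1, 1, 1; slopes of the chords Δ_i = (y_(i+1) - y_i)/h_i = 4, -7, 3, -2.
  1·M_0 + 4·M_1 + 1·M_2 = 6(Δ_1 - Δ_0) = -66
  1·M_1 + 4·M_2 + 1·M_3 = 6(Δ_2 - Δ_1) = 60
  1·M_2 + 4·M_3 + 1·M_4 = 6(Δ_3 - Δ_2) = -30
Clamped end conditions give two more equations: 2h_0·M_0 + h_0·M_1 = 6(Δ_0 - g'(0)) = 24 and h_3·M_3 + 2h_3·M_4 = 6(g'(4) - Δ_3) = 0.
Forward elimination and back-substitution give M_0 = 377/14, M_1 = -209/7, M_2 = 53/2, M_3 = -113/7, M_4 = 113/14.
On [3, 4], g'(x) = b_3 + 2c_3·(x - 3) + 3d_3·(x - 3)² with b_3 = Δ_3 - h_3(2M_3 + M_4)/6 = 57/28, c_3 = M_3/2 = -113/14, d_3 = (M_4 - M_3)/(6h_3) = 113/28. So g'(3) = 57/28.

2.0357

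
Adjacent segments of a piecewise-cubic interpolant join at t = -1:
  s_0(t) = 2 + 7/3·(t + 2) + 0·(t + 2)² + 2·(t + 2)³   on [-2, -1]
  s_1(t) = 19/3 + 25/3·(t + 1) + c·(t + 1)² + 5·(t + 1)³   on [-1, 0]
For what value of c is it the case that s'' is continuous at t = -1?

s_0''(t) = 0 + 12·(t + 2), so s_0''(-1) = 12. On the right, s_1''(-1) = 2c, so c = 6.

6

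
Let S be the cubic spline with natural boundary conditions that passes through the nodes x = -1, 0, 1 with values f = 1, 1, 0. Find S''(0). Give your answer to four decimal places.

-1.5000

With m_i denoting the second derivative at x_i, h_i = 1, 1, and Δ_i = (y_(i+1) − y_i)/h_i = 0, -1:
  1·m_0 + 4·m_1 + 1·m_2 = 6(Δ_1 - Δ_0) = -6
Natural end conditions: m_0 = m_2 = 0.
Forward elimination and back-substitution give m_0 = 0, m_1 = -3/2, m_2 = 0.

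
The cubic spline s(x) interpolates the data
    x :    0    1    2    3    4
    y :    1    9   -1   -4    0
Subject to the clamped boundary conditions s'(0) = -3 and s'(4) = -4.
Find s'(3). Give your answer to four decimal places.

4.6071

Write σ_i for s''(x_i). With h_i = 1, 1, 1, 1 and divided differences Δ_i = 8, -10, -3, 4, the continuity of s' gives the tridiagonal system
  1·σ_0 + 4·σ_1 + 1·σ_2 = 6(Δ_1 - Δ_0) = -108
  1·σ_1 + 4·σ_2 + 1·σ_3 = 6(Δ_2 - Δ_1) = 42
  1·σ_2 + 4·σ_3 + 1·σ_4 = 6(Δ_3 - Δ_2) = 42
Clamped end conditions give two more equations: 2h_0·σ_0 + h_0·σ_1 = 6(Δ_0 - s'(0)) = 66 and h_3·σ_3 + 2h_3·σ_4 = 6(s'(4) - Δ_3) = -48.
Hence σ_0 = 781/14, σ_1 = -319/7, σ_2 = 37/2, σ_3 = 95/7, σ_4 = -431/14.
On [3, 4], s'(x) = b_3 + 2c_3·(x - 3) + 3d_3·(x - 3)² with b_3 = Δ_3 - h_3(2σ_3 + σ_4)/6 = 129/28, c_3 = σ_3/2 = 95/14, d_3 = (σ_4 - σ_3)/(6h_3) = -207/28. So s'(3) = 129/28.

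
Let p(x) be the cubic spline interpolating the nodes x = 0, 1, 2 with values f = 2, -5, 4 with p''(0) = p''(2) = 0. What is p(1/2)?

-3

Put σ_i = p'' at the i-th knot. Here h = (1, 1) and Δ = (-7, 9), so the interior equations h_(i-1)·σ_(i-1) + 2(h_(i-1)+h_i)·σ_i + h_i·σ_(i+1) = 6(Δ_i − Δ_(i-1)) read
  1·σ_0 + 4·σ_1 + 1·σ_2 = 6(Δ_1 - Δ_0) = 96
Natural end conditions: σ_0 = σ_2 = 0.
Forward elimination and back-substitution give σ_0 = 0, σ_1 = 24, σ_2 = 0.
On [0, 1], p(x) = 2 - 11·x + 0·x² + 4·x³.
With x = 1/2: p(1/2) = -3.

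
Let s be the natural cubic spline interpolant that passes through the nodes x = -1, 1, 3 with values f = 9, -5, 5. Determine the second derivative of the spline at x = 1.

With M_i denoting the second derivative at x_i, h_i = 2, 2, and Δ_i = (y_(i+1) − y_i)/h_i = -7, 5:
  2·M_0 + 8·M_1 + 2·M_2 = 6(Δ_1 - Δ_0) = 72
Natural end conditions: M_0 = M_2 = 0.
Solving the tridiagonal system: M_0 = 0, M_1 = 9, M_2 = 0.

9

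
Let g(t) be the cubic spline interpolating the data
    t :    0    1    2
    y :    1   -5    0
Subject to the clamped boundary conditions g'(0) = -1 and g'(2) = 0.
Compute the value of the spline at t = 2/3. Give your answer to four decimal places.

-3.4444

Put σ_i = g'' at the i-th knot. Here h = (1, 1) and Δ = (-6, 5), so the interior equations h_(i-1)·σ_(i-1) + 2(h_(i-1)+h_i)·σ_i + h_i·σ_(i+1) = 6(Δ_i − Δ_(i-1)) read
  1·σ_0 + 4·σ_1 + 1·σ_2 = 6(Δ_1 - Δ_0) = 66
Clamped end conditions give two more equations: 2h_0·σ_0 + h_0·σ_1 = 6(Δ_0 - g'(0)) = -30 and h_1·σ_1 + 2h_1·σ_2 = 6(g'(2) - Δ_1) = -30.
Solving: σ_0 = -31, σ_1 = 32, σ_2 = -31.
On [0, 1], g(t) = 1 - 1·t - 31/2·t² + 21/2·t³.
With t = 2/3: g(2/3) = -31/9.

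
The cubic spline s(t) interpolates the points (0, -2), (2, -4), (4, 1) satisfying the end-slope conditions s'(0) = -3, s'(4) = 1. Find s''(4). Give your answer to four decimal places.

-3.8750

Write M_i for s''(x_i). With h_i = 2, 2 and divided differences Δ_i = -1, 5/2, the continuity of s' gives the tridiagonal system
  2·M_0 + 8·M_1 + 2·M_2 = 6(Δ_1 - Δ_0) = 21
Clamped end conditions give two more equations: 2h_0·M_0 + h_0·M_1 = 6(Δ_0 - s'(0)) = 12 and h_1·M_1 + 2h_1·M_2 = 6(s'(4) - Δ_1) = -9.
Solving the tridiagonal system: M_0 = 11/8, M_1 = 13/4, M_2 = -31/8.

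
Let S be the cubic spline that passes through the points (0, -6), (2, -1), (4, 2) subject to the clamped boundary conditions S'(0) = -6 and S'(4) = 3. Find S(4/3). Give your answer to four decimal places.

Put m_i = S'' at the i-th knot. Here h = (2, 2) and Δ = (5/2, 3/2), so the interior equations h_(i-1)·m_(i-1) + 2(h_(i-1)+h_i)·m_i + h_i·m_(i+1) = 6(Δ_i − Δ_(i-1)) read
  2·m_0 + 8·m_1 + 2·m_2 = 6(Δ_1 - Δ_0) = -6
Clamped end conditions give two more equations: 2h_0·m_0 + h_0·m_1 = 6(Δ_0 - S'(0)) = 51 and h_1·m_1 + 2h_1·m_2 = 6(S'(4) - Δ_1) = 9.
Hence m_0 = 63/4, m_1 = -6, m_2 = 21/4.
On [0, 2], S(t) = -6 - 6·t + 63/8·t² - 29/16·t³.
With t = 4/3: S(4/3) = -116/27.

-4.2963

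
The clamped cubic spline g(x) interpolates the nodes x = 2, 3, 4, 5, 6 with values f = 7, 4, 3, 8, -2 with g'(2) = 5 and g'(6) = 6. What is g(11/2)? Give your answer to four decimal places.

Let M_i = g''(x_i). Step sizes h_i = 1, 1, 1, 1; slopes of the chords Δ_i = (y_(i+1) - y_i)/h_i = -3, -1, 5, -10.
  1·M_0 + 4·M_1 + 1·M_2 = 6(Δ_1 - Δ_0) = 12
  1·M_1 + 4·M_2 + 1·M_3 = 6(Δ_2 - Δ_1) = 36
  1·M_2 + 4·M_3 + 1·M_4 = 6(Δ_3 - Δ_2) = -90
Clamped end conditions give two more equations: 2h_0·M_0 + h_0·M_1 = 6(Δ_0 - g'(2)) = -48 and h_3·M_3 + 2h_3·M_4 = 6(g'(6) - Δ_3) = 96.
Forward elimination and back-substitution give M_0 = -185/7, M_1 = 34/7, M_2 = 19, M_3 = -314/7, M_4 = 493/7.
On [5, 6], g(x) = 8 - 95/14·(x - 5) - 157/7·(x - 5)² + 269/14·(x - 5)³.
With (x - 5) = 1/2: g(11/2) = 157/112.

1.4018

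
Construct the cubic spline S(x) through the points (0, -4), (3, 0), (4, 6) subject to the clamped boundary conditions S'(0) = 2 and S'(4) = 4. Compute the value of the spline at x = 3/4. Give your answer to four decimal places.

With σ_i denoting the second derivative at x_i, h_i = 3, 1, and Δ_i = (y_(i+1) − y_i)/h_i = 4/3, 6:
  3·σ_0 + 8·σ_1 + 1·σ_2 = 6(Δ_1 - Δ_0) = 28
Clamped end conditions give two more equations: 2h_0·σ_0 + h_0·σ_1 = 6(Δ_0 - S'(0)) = -4 and h_1·σ_1 + 2h_1·σ_2 = 6(S'(4) - Δ_1) = -12.
Solving the tridiagonal system: σ_0 = -11/3, σ_1 = 6, σ_2 = -9.
On [0, 3], S(x) = -4 + 2·x - 11/6·x² + 29/54·x³.
With x = 3/4: S(3/4) = -423/128.

-3.3047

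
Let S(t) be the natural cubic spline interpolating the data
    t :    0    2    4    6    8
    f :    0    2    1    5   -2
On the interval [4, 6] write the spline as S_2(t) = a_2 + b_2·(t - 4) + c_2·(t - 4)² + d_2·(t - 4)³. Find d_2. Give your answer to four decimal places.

Let M_i = S''(x_i). Step sizes h_i = 2, 2, 2, 2; slopes of the chords Δ_i = (y_(i+1) - y_i)/h_i = 1, -1/2, 2, -7/2.
  2·M_0 + 8·M_1 + 2·M_2 = 6(Δ_1 - Δ_0) = -9
  2·M_1 + 8·M_2 + 2·M_3 = 6(Δ_2 - Δ_1) = 15
  2·M_2 + 8·M_3 + 2·M_4 = 6(Δ_3 - Δ_2) = -33
Natural end conditions: M_0 = M_4 = 0.
Solving: M_0 = 0, M_1 = -57/28, M_2 = 51/14, M_3 = -141/28, M_4 = 0.
On [4, 6], with S_2(t) = a_2 + b_2·(t - 4) + c_2·(t - 4)² + d_2·(t - 4)³: c_2 = M_2/2 = 51/28, d_2 = (M_3 - M_2)/(6h_2) = -81/112, b_2 = Δ_2 - h_2(2M_2 + M_3)/6 = 5/4.

-0.7232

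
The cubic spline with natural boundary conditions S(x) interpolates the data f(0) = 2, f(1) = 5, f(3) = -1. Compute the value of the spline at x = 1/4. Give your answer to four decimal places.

Put M_i = S'' at the i-th knot. Here h = (1, 2) and Δ = (3, -3), so the interior equations h_(i-1)·M_(i-1) + 2(h_(i-1)+h_i)·M_i + h_i·M_(i+1) = 6(Δ_i − Δ_(i-1)) read
  1·M_0 + 6·M_1 + 2·M_2 = 6(Δ_1 - Δ_0) = -36
Natural end conditions: M_0 = M_2 = 0.
Solving the tridiagonal system: M_0 = 0, M_1 = -6, M_2 = 0.
On [0, 1], S(x) = 2 + 4·x + 0·x² - 1·x³.
With x = 1/4: S(1/4) = 191/64.

2.9844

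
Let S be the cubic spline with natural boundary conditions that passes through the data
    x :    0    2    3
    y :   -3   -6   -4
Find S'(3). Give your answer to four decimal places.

2.5833

Let M_i = S''(x_i). Step sizes h_i = 2, 1; slopes of the chords Δ_i = (y_(i+1) - y_i)/h_i = -3/2, 2.
  2·M_0 + 6·M_1 + 1·M_2 = 6(Δ_1 - Δ_0) = 21
Natural end conditions: M_0 = M_2 = 0.
Solving the tridiagonal system: M_0 = 0, M_1 = 7/2, M_2 = 0.
On [2, 3], S'(x) = b_1 + 2c_1·(x - 2) + 3d_1·(x - 2)² with b_1 = Δ_1 - h_1(2M_1 + M_2)/6 = 5/6, c_1 = M_1/2 = 7/4, d_1 = (M_2 - M_1)/(6h_1) = -7/12. So S'(3) = 31/12.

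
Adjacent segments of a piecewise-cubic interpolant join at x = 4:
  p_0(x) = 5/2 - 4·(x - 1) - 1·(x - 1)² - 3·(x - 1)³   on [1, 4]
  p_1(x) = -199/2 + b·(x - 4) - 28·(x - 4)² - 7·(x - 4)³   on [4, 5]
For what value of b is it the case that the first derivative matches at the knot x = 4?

-91

p_0'(x) = -4 - 2·(x - 1) - 9·(x - 1)², so p_0'(4) = -91. On the right, p_1'(4) = b, so b = -91.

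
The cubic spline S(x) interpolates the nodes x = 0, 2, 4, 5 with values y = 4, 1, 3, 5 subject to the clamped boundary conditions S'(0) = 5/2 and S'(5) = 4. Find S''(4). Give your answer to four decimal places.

Put σ_i = S'' at the i-th knot. Here h = (2, 2, 1) and Δ = (-3/2, 1, 2), so the interior equations h_(i-1)·σ_(i-1) + 2(h_(i-1)+h_i)·σ_i + h_i·σ_(i+1) = 6(Δ_i − Δ_(i-1)) read
  2·σ_0 + 8·σ_1 + 2·σ_2 = 6(Δ_1 - Δ_0) = 15
  2·σ_1 + 6·σ_2 + 1·σ_3 = 6(Δ_2 - Δ_1) = 6
Clamped end conditions give two more equations: 2h_0·σ_0 + h_0·σ_1 = 6(Δ_0 - S'(0)) = -24 and h_2·σ_2 + 2h_2·σ_3 = 6(S'(5) - Δ_2) = 12.
Solving: σ_0 = -375/46, σ_1 = 99/23, σ_2 = -36/23, σ_3 = 156/23.

-1.5652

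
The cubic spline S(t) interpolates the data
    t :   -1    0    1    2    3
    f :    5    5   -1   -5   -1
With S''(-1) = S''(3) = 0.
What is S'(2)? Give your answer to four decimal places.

With σ_i denoting the second derivative at x_i, h_i = 1, 1, 1, 1, and Δ_i = (y_(i+1) − y_i)/h_i = 0, -6, -4, 4:
  1·σ_0 + 4·σ_1 + 1·σ_2 = 6(Δ_1 - Δ_0) = -36
  1·σ_1 + 4·σ_2 + 1·σ_3 = 6(Δ_2 - Δ_1) = 12
  1·σ_2 + 4·σ_3 + 1·σ_4 = 6(Δ_3 - Δ_2) = 48
Natural end conditions: σ_0 = σ_4 = 0.
Forward elimination and back-substitution give σ_0 = 0, σ_1 = -135/14, σ_2 = 18/7, σ_3 = 159/14, σ_4 = 0.
On [2, 3], S'(t) = b_3 + 2c_3·(t - 2) + 3d_3·(t - 2)² with b_3 = Δ_3 - h_3(2σ_3 + σ_4)/6 = 3/14, c_3 = σ_3/2 = 159/28, d_3 = (σ_4 - σ_3)/(6h_3) = -53/28. So S'(2) = 3/14.

0.2143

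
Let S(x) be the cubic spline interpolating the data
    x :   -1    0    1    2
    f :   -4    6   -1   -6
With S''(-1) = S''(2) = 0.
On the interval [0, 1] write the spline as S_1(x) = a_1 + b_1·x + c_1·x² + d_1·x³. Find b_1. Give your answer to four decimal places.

Write M_i for S''(x_i). With h_i = 1, 1, 1 and divided differences Δ_i = 10, -7, -5, the continuity of S' gives the tridiagonal system
  1·M_0 + 4·M_1 + 1·M_2 = 6(Δ_1 - Δ_0) = -102
  1·M_1 + 4·M_2 + 1·M_3 = 6(Δ_2 - Δ_1) = 12
Natural end conditions: M_0 = M_3 = 0.
Hence M_0 = 0, M_1 = -28, M_2 = 10, M_3 = 0.
On [0, 1], with S_1(x) = a_1 + b_1·x + c_1·x² + d_1·x³: c_1 = M_1/2 = -14, d_1 = (M_2 - M_1)/(6h_1) = 19/3, b_1 = Δ_1 - h_1(2M_1 + M_2)/6 = 2/3.

0.6667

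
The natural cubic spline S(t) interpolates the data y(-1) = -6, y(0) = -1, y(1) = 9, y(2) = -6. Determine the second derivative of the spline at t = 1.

-42

Let σ_i = S''(x_i). Step sizes h_i = 1, 1, 1; slopes of the chords Δ_i = (y_(i+1) - y_i)/h_i = 5, 10, -15.
  1·σ_0 + 4·σ_1 + 1·σ_2 = 6(Δ_1 - Δ_0) = 30
  1·σ_1 + 4·σ_2 + 1·σ_3 = 6(Δ_2 - Δ_1) = -150
Natural end conditions: σ_0 = σ_3 = 0.
Forward elimination and back-substitution give σ_0 = 0, σ_1 = 18, σ_2 = -42, σ_3 = 0.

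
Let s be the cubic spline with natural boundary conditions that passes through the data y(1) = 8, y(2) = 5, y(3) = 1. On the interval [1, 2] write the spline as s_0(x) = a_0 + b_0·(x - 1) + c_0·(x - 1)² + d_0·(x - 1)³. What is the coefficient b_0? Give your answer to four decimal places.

Let M_i = s''(x_i). Step sizes h_i = 1, 1; slopes of the chords Δ_i = (y_(i+1) - y_i)/h_i = -3, -4.
  1·M_0 + 4·M_1 + 1·M_2 = 6(Δ_1 - Δ_0) = -6
Natural end conditions: M_0 = M_2 = 0.
Hence M_0 = 0, M_1 = -3/2, M_2 = 0.
On [1, 2], with s_0(x) = a_0 + b_0·(x - 1) + c_0·(x - 1)² + d_0·(x - 1)³: c_0 = M_0/2 = 0, d_0 = (M_1 - M_0)/(6h_0) = -1/4, b_0 = Δ_0 - h_0(2M_0 + M_1)/6 = -11/4.

-2.7500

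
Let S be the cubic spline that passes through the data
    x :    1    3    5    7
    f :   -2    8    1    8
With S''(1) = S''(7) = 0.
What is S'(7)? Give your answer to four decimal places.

5.9333

With σ_i denoting the second derivative at x_i, h_i = 2, 2, 2, and Δ_i = (y_(i+1) − y_i)/h_i = 5, -7/2, 7/2:
  2·σ_0 + 8·σ_1 + 2·σ_2 = 6(Δ_1 - Δ_0) = -51
  2·σ_1 + 8·σ_2 + 2·σ_3 = 6(Δ_2 - Δ_1) = 42
Natural end conditions: σ_0 = σ_3 = 0.
Solving: σ_0 = 0, σ_1 = -41/5, σ_2 = 73/10, σ_3 = 0.
On [5, 7], S'(x) = b_2 + 2c_2·(x - 5) + 3d_2·(x - 5)² with b_2 = Δ_2 - h_2(2σ_2 + σ_3)/6 = -41/30, c_2 = σ_2/2 = 73/20, d_2 = (σ_3 - σ_2)/(6h_2) = -73/120. So S'(7) = 89/15.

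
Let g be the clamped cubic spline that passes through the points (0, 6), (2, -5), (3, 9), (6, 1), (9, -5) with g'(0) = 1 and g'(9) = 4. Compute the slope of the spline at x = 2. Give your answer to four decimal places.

6.6759

Write σ_i for g''(x_i). With h_i = 2, 1, 3, 3 and divided differences Δ_i = -11/2, 14, -8/3, -2, the continuity of g' gives the tridiagonal system
  2·σ_0 + 6·σ_1 + 1·σ_2 = 6(Δ_1 - Δ_0) = 117
  1·σ_1 + 8·σ_2 + 3·σ_3 = 6(Δ_2 - Δ_1) = -100
  3·σ_2 + 12·σ_3 + 3·σ_4 = 6(Δ_3 - Δ_2) = 4
Clamped end conditions give two more equations: 2h_0·σ_0 + h_0·σ_1 = 6(Δ_0 - g'(0)) = -39 and h_3·σ_3 + 2h_3·σ_4 = 6(g'(9) - Δ_3) = 36.
Solving the tridiagonal system: σ_0 = -2719/108, σ_1 = 833/27, σ_2 = -959/54, σ_3 = 101/27, σ_4 = 223/54.
On [2, 3], g'(x) = b_1 + 2c_1·(x - 2) + 3d_1·(x - 2)² with b_1 = Δ_1 - h_1(2σ_1 + σ_2)/6 = 721/108, c_1 = σ_1/2 = 833/54, d_1 = (σ_2 - σ_1)/(6h_1) = -875/108. So g'(2) = 721/108.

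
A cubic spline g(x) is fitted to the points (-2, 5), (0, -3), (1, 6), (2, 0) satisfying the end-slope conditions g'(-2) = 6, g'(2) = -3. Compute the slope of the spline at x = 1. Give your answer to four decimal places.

Let σ_i = g''(x_i). Step sizes h_i = 2, 1, 1; slopes of the chords Δ_i = (y_(i+1) - y_i)/h_i = -4, 9, -6.
  2·σ_0 + 6·σ_1 + 1·σ_2 = 6(Δ_1 - Δ_0) = 78
  1·σ_1 + 4·σ_2 + 1·σ_3 = 6(Δ_2 - Δ_1) = -90
Clamped end conditions give two more equations: 2h_0·σ_0 + h_0·σ_1 = 6(Δ_0 - g'(-2)) = -60 and h_2·σ_2 + 2h_2·σ_3 = 6(g'(2) - Δ_2) = 18.
Solving the tridiagonal system: σ_0 = -324/11, σ_1 = 318/11, σ_2 = -402/11, σ_3 = 300/11.
On [1, 2], g'(x) = b_2 + 2c_2·(x - 1) + 3d_2·(x - 1)² with b_2 = Δ_2 - h_2(2σ_2 + σ_3)/6 = 18/11, c_2 = σ_2/2 = -201/11, d_2 = (σ_3 - σ_2)/(6h_2) = 117/11. So g'(1) = 18/11.

1.6364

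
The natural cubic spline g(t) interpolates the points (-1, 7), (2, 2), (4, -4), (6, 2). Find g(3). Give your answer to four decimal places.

-1.7895

Let M_i = g''(x_i). Step sizes h_i = 3, 2, 2; slopes of the chords Δ_i = (y_(i+1) - y_i)/h_i = -5/3, -3, 3.
  3·M_0 + 10·M_1 + 2·M_2 = 6(Δ_1 - Δ_0) = -8
  2·M_1 + 8·M_2 + 2·M_3 = 6(Δ_2 - Δ_1) = 36
Natural end conditions: M_0 = M_3 = 0.
Solving: M_0 = 0, M_1 = -34/19, M_2 = 94/19, M_3 = 0.
On [2, 4], g(t) = 2 - 197/57·(t - 2) - 17/19·(t - 2)² + 32/57·(t - 2)³.
With (t - 2) = 1: g(3) = -34/19.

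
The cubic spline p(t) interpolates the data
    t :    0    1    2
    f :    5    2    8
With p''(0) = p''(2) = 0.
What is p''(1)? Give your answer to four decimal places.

Put M_i = p'' at the i-th knot. Here h = (1, 1) and Δ = (-3, 6), so the interior equations h_(i-1)·M_(i-1) + 2(h_(i-1)+h_i)·M_i + h_i·M_(i+1) = 6(Δ_i − Δ_(i-1)) read
  1·M_0 + 4·M_1 + 1·M_2 = 6(Δ_1 - Δ_0) = 54
Natural end conditions: M_0 = M_2 = 0.
Solving: M_0 = 0, M_1 = 27/2, M_2 = 0.

13.5000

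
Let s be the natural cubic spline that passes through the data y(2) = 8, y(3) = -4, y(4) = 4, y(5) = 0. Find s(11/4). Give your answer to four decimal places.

-3.0125

Put M_i = s'' at the i-th knot. Here h = (1, 1, 1) and Δ = (-12, 8, -4), so the interior equations h_(i-1)·M_(i-1) + 2(h_(i-1)+h_i)·M_i + h_i·M_(i+1) = 6(Δ_i − Δ_(i-1)) read
  1·M_0 + 4·M_1 + 1·M_2 = 6(Δ_1 - Δ_0) = 120
  1·M_1 + 4·M_2 + 1·M_3 = 6(Δ_2 - Δ_1) = -72
Natural end conditions: M_0 = M_3 = 0.
Forward elimination and back-substitution give M_0 = 0, M_1 = 184/5, M_2 = -136/5, M_3 = 0.
On [2, 3], s(t) = 8 - 272/15·(t - 2) + 0·(t - 2)² + 92/15·(t - 2)³.
With (t - 2) = 3/4: s(11/4) = -241/80.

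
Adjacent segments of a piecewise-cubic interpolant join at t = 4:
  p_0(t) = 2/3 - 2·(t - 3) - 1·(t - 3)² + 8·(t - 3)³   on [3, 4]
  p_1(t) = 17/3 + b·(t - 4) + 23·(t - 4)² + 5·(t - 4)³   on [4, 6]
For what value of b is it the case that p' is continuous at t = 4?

20

p_0'(t) = -2 - 2·(t - 3) + 24·(t - 3)², so p_0'(4) = 20. On the right, p_1'(4) = b, so b = 20.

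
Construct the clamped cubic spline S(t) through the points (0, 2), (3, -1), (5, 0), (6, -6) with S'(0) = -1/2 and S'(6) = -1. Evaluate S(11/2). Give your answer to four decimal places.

-3.5866

Write M_i for S''(x_i). With h_i = 3, 2, 1 and divided differences Δ_i = -1, 1/2, -6, the continuity of S' gives the tridiagonal system
  3·M_0 + 10·M_1 + 2·M_2 = 6(Δ_1 - Δ_0) = 9
  2·M_1 + 6·M_2 + 1·M_3 = 6(Δ_2 - Δ_1) = -39
Clamped end conditions give two more equations: 2h_0·M_0 + h_0·M_1 = 6(Δ_0 - S'(0)) = -3 and h_2·M_2 + 2h_2·M_3 = 6(S'(6) - Δ_2) = 30.
Hence M_0 = -139/57, M_1 = 221/57, M_2 = -640/57, M_3 = 1175/57.
On [5, 6], S(t) = 0 - 649/114·(t - 5) - 320/57·(t - 5)² + 605/114·(t - 5)³.
With (t - 5) = 1/2: S(11/2) = -3271/912.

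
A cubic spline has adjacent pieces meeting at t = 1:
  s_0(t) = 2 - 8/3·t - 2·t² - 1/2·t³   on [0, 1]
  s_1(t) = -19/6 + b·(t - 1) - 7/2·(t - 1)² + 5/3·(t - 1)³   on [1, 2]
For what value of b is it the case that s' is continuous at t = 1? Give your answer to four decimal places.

-8.1667

s_0'(t) = -8/3 - 4·t - 3/2·t², so s_0'(1) = -49/6. On the right, s_1'(1) = b, so b = -49/6.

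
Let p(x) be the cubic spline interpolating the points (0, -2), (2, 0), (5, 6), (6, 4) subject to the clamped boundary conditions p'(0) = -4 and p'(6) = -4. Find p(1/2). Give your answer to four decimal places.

Write m_i for p''(x_i). With h_i = 2, 3, 1 and divided differences Δ_i = 1, 2, -2, the continuity of p' gives the tridiagonal system
  2·m_0 + 10·m_1 + 3·m_2 = 6(Δ_1 - Δ_0) = 6
  3·m_1 + 8·m_2 + 1·m_3 = 6(Δ_2 - Δ_1) = -24
Clamped end conditions give two more equations: 2h_0·m_0 + h_0·m_1 = 6(Δ_0 - p'(0)) = 30 and h_2·m_2 + 2h_2·m_3 = 6(p'(6) - Δ_2) = -12.
Solving: m_0 = 99/13, m_1 = -3/13, m_2 = -30/13, m_3 = -63/13.
On [0, 2], p(x) = -2 - 4·x + 99/26·x² - 17/26·x³.
With x = 1/2: p(1/2) = -651/208.

-3.1298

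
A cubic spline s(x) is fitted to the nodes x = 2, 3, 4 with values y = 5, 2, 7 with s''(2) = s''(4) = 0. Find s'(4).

7

With M_i denoting the second derivative at x_i, h_i = 1, 1, and Δ_i = (y_(i+1) − y_i)/h_i = -3, 5:
  1·M_0 + 4·M_1 + 1·M_2 = 6(Δ_1 - Δ_0) = 48
Natural end conditions: M_0 = M_2 = 0.
Solving: M_0 = 0, M_1 = 12, M_2 = 0.
On [3, 4], s'(x) = b_1 + 2c_1·(x - 3) + 3d_1·(x - 3)² with b_1 = Δ_1 - h_1(2M_1 + M_2)/6 = 1, c_1 = M_1/2 = 6, d_1 = (M_2 - M_1)/(6h_1) = -2. So s'(4) = 7.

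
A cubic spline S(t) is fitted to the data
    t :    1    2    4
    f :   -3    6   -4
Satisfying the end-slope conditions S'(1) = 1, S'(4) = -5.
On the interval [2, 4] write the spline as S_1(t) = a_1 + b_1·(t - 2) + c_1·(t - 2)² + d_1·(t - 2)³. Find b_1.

With M_i denoting the second derivative at x_i, h_i = 1, 2, and Δ_i = (y_(i+1) − y_i)/h_i = 9, -5:
  1·M_0 + 6·M_1 + 2·M_2 = 6(Δ_1 - Δ_0) = -84
Clamped end conditions give two more equations: 2h_0·M_0 + h_0·M_1 = 6(Δ_0 - S'(1)) = 48 and h_1·M_1 + 2h_1·M_2 = 6(S'(4) - Δ_1) = 0.
Solving: M_0 = 36, M_1 = -24, M_2 = 12.
On [2, 4], with S_1(t) = a_1 + b_1·(t - 2) + c_1·(t - 2)² + d_1·(t - 2)³: c_1 = M_1/2 = -12, d_1 = (M_2 - M_1)/(6h_1) = 3, b_1 = Δ_1 - h_1(2M_1 + M_2)/6 = 7.

7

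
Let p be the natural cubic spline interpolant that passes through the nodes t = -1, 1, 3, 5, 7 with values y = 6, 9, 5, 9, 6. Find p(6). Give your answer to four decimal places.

Put M_i = p'' at the i-th knot. Here h = (2, 2, 2, 2) and Δ = (3/2, -2, 2, -3/2), so the interior equations h_(i-1)·M_(i-1) + 2(h_(i-1)+h_i)·M_i + h_i·M_(i+1) = 6(Δ_i − Δ_(i-1)) read
  2·M_0 + 8·M_1 + 2·M_2 = 6(Δ_1 - Δ_0) = -21
  2·M_1 + 8·M_2 + 2·M_3 = 6(Δ_2 - Δ_1) = 24
  2·M_2 + 8·M_3 + 2·M_4 = 6(Δ_3 - Δ_2) = -21
Natural end conditions: M_0 = M_4 = 0.
Forward elimination and back-substitution give M_0 = 0, M_1 = -27/7, M_2 = 69/14, M_3 = -27/7, M_4 = 0.
On [5, 7], p(t) = 9 + 15/14·(t - 5) - 27/14·(t - 5)² + 9/28·(t - 5)³.
With (t - 5) = 1: p(6) = 237/28.

8.4643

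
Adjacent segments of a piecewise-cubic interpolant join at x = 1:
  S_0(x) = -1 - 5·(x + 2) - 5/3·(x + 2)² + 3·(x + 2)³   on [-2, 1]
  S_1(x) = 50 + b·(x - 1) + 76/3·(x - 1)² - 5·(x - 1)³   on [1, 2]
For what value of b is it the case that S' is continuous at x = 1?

S_0'(x) = -5 - 10/3·(x + 2) + 9·(x + 2)², so S_0'(1) = 66. On the right, S_1'(1) = b, so b = 66.

66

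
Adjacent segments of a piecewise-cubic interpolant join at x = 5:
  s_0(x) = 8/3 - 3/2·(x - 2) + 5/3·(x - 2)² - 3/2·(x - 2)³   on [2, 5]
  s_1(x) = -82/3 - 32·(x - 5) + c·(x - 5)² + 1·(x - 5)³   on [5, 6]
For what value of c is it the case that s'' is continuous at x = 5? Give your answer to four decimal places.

-11.8333

s_0''(x) = 10/3 - 9·(x - 2), so s_0''(5) = -71/3. On the right, s_1''(5) = 2c, so c = -71/6.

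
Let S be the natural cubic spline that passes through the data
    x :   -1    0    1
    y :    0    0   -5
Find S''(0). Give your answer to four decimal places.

Put M_i = S'' at the i-th knot. Here h = (1, 1) and Δ = (0, -5), so the interior equations h_(i-1)·M_(i-1) + 2(h_(i-1)+h_i)·M_i + h_i·M_(i+1) = 6(Δ_i − Δ_(i-1)) read
  1·M_0 + 4·M_1 + 1·M_2 = 6(Δ_1 - Δ_0) = -30
Natural end conditions: M_0 = M_2 = 0.
Solving the tridiagonal system: M_0 = 0, M_1 = -15/2, M_2 = 0.

-7.5000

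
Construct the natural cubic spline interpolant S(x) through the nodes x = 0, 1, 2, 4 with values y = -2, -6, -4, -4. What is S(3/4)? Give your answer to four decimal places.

-5.5421

With M_i denoting the second derivative at x_i, h_i = 1, 1, 2, and Δ_i = (y_(i+1) − y_i)/h_i = -4, 2, 0:
  1·M_0 + 4·M_1 + 1·M_2 = 6(Δ_1 - Δ_0) = 36
  1·M_1 + 6·M_2 + 2·M_3 = 6(Δ_2 - Δ_1) = -12
Natural end conditions: M_0 = M_3 = 0.
Hence M_0 = 0, M_1 = 228/23, M_2 = -84/23, M_3 = 0.
On [0, 1], S(x) = -2 - 130/23·x + 0·x² + 38/23·x³.
With x = 3/4: S(3/4) = -4079/736.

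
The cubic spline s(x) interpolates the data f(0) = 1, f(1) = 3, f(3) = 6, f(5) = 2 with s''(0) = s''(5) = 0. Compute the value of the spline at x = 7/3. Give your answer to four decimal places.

5.5926

With σ_i denoting the second derivative at x_i, h_i = 1, 2, 2, and Δ_i = (y_(i+1) − y_i)/h_i = 2, 3/2, -2:
  1·σ_0 + 6·σ_1 + 2·σ_2 = 6(Δ_1 - Δ_0) = -3
  2·σ_1 + 8·σ_2 + 2·σ_3 = 6(Δ_2 - Δ_1) = -21
Natural end conditions: σ_0 = σ_3 = 0.
Hence σ_0 = 0, σ_1 = 9/22, σ_2 = -30/11, σ_3 = 0.
On [1, 3], s(x) = 3 + 47/22·(x - 1) + 9/44·(x - 1)² - 23/88·(x - 1)³.
With (x - 1) = 4/3: s(7/3) = 151/27.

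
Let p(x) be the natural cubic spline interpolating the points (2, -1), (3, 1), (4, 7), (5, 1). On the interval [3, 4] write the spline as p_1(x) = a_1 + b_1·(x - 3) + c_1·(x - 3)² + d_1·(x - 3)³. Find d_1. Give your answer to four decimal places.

Let M_i = p''(x_i). Step sizes h_i = 1, 1, 1; slopes of the chords Δ_i = (y_(i+1) - y_i)/h_i = 2, 6, -6.
  1·M_0 + 4·M_1 + 1·M_2 = 6(Δ_1 - Δ_0) = 24
  1·M_1 + 4·M_2 + 1·M_3 = 6(Δ_2 - Δ_1) = -72
Natural end conditions: M_0 = M_3 = 0.
Hence M_0 = 0, M_1 = 56/5, M_2 = -104/5, M_3 = 0.
On [3, 4], with p_1(x) = a_1 + b_1·(x - 3) + c_1·(x - 3)² + d_1·(x - 3)³: c_1 = M_1/2 = 28/5, d_1 = (M_2 - M_1)/(6h_1) = -16/3, b_1 = Δ_1 - h_1(2M_1 + M_2)/6 = 86/15.

-5.3333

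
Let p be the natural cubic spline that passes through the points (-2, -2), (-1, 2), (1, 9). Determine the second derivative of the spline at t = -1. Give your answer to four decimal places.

-0.5000

Put M_i = p'' at the i-th knot. Here h = (1, 2) and Δ = (4, 7/2), so the interior equations h_(i-1)·M_(i-1) + 2(h_(i-1)+h_i)·M_i + h_i·M_(i+1) = 6(Δ_i − Δ_(i-1)) read
  1·M_0 + 6·M_1 + 2·M_2 = 6(Δ_1 - Δ_0) = -3
Natural end conditions: M_0 = M_2 = 0.
Forward elimination and back-substitution give M_0 = 0, M_1 = -1/2, M_2 = 0.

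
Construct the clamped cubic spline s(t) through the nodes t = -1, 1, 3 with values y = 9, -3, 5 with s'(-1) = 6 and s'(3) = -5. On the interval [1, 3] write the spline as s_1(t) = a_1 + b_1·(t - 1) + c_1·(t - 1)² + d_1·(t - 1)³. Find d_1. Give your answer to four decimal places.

-3.6875

Let m_i = s''(x_i). Step sizes h_i = 2, 2; slopes of the chords Δ_i = (y_(i+1) - y_i)/h_i = -6, 4.
  2·m_0 + 8·m_1 + 2·m_2 = 6(Δ_1 - Δ_0) = 60
Clamped end conditions give two more equations: 2h_0·m_0 + h_0·m_1 = 6(Δ_0 - s'(-1)) = -72 and h_1·m_1 + 2h_1·m_2 = 6(s'(3) - Δ_1) = -54.
Solving: m_0 = -113/4, m_1 = 41/2, m_2 = -95/4.
On [1, 3], with s_1(t) = a_1 + b_1·(t - 1) + c_1·(t - 1)² + d_1·(t - 1)³: c_1 = m_1/2 = 41/4, d_1 = (m_2 - m_1)/(6h_1) = -59/16, b_1 = Δ_1 - h_1(2m_1 + m_2)/6 = -7/4.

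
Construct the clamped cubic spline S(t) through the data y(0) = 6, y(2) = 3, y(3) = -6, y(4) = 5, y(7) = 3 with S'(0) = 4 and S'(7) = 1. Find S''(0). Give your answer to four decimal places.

Write σ_i for S''(x_i). With h_i = 2, 1, 1, 3 and divided differences Δ_i = -3/2, -9, 11, -2/3, the continuity of S' gives the tridiagonal system
  2·σ_0 + 6·σ_1 + 1·σ_2 = 6(Δ_1 - Δ_0) = -45
  1·σ_1 + 4·σ_2 + 1·σ_3 = 6(Δ_2 - Δ_1) = 120
  1·σ_2 + 8·σ_3 + 3·σ_4 = 6(Δ_3 - Δ_2) = -70
Clamped end conditions give two more equations: 2h_0·σ_0 + h_0·σ_1 = 6(Δ_0 - S'(0)) = -33 and h_3·σ_3 + 2h_3·σ_4 = 6(S'(7) - Δ_3) = 10.
Solving the tridiagonal system: σ_0 = -517/316, σ_1 = -1045/79, σ_2 = 5947/158, σ_3 = -1369/79, σ_4 = 4897/474.

-1.6361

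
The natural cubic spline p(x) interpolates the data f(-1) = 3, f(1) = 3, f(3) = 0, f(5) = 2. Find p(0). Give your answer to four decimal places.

With σ_i denoting the second derivative at x_i, h_i = 2, 2, 2, and Δ_i = (y_(i+1) − y_i)/h_i = 0, -3/2, 1:
  2·σ_0 + 8·σ_1 + 2·σ_2 = 6(Δ_1 - Δ_0) = -9
  2·σ_1 + 8·σ_2 + 2·σ_3 = 6(Δ_2 - Δ_1) = 15
Natural end conditions: σ_0 = σ_3 = 0.
Forward elimination and back-substitution give σ_0 = 0, σ_1 = -17/10, σ_2 = 23/10, σ_3 = 0.
On [-1, 1], p(x) = 3 + 17/30·(x + 1) + 0·(x + 1)² - 17/120·(x + 1)³.
With (x + 1) = 1: p(0) = 137/40.

3.4250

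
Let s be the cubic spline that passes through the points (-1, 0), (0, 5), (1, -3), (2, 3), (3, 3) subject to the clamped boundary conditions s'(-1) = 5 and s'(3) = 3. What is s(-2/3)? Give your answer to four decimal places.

Put m_i = s'' at the i-th knot. Here h = (1, 1, 1, 1) and Δ = (5, -8, 6, 0), so the interior equations h_(i-1)·m_(i-1) + 2(h_(i-1)+h_i)·m_i + h_i·m_(i+1) = 6(Δ_i − Δ_(i-1)) read
  1·m_0 + 4·m_1 + 1·m_2 = 6(Δ_1 - Δ_0) = -78
  1·m_1 + 4·m_2 + 1·m_3 = 6(Δ_2 - Δ_1) = 84
  1·m_2 + 4·m_3 + 1·m_4 = 6(Δ_3 - Δ_2) = -36
Clamped end conditions give two more equations: 2h_0·m_0 + h_0·m_1 = 6(Δ_0 - s'(-1)) = 0 and h_3·m_3 + 2h_3·m_4 = 6(s'(3) - Δ_3) = 18.
Solving the tridiagonal system: m_0 = 451/28, m_1 = -451/14, m_2 = 139/4, m_3 = -319/14, m_4 = 571/28.
On [-1, 0], s(x) = 0 + 5·(x + 1) + 451/56·(x + 1)² - 451/56·(x + 1)³.
With (x + 1) = 1/3: s(-2/3) = 1711/756.

2.2632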